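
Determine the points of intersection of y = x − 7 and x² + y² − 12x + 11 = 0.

Substitute y = x − 7:
2x² − 26x + 60 = 0  ⟹  x² − 13x + 30 = 0
x = 10 or x = 3, giving (10, 3) and (3, −4).

(3, −4) and (10, 3)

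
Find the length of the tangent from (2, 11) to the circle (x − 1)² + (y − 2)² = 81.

Centre (1, 2), r² = 81. |PO|² = (1)² + (9)² = 82.
The tangent meets the radius at right angles, so tangent² = |PO|² − r² = 82 − 81 = 1.

1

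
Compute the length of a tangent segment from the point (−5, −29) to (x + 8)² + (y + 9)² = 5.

With centre O = (−8, −9), |OP|² = 409 and r² = 5.
The tangent meets the radius at right angles, so tangent² = |PO|² − r² = 409 − 5 = 404.

2√101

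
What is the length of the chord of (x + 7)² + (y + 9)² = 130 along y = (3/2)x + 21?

Centre (−7, −9), r² = 130. Perpendicular distance d from centre to line = |39| / √13 = 39/√13.
Chord = 2√(r² − d²) = 2·√(13) = 2√13.

2√13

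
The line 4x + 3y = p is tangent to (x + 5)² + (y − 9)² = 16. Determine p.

The line touches the circle iff its distance from (−5, 9) is 4:
|4·(−5) + 3·9 − p| / √25 = 4
|p − (7)| = 4·5, so p = 27 or p = −13.

p = −13 or p = 27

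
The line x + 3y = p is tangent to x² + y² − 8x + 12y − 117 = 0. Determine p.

Tangency holds when the distance from the centre (4, −6) to the line equals the radius 13:
|1·4 + 3·(−6) − p| / √10 = 13
|p − (−14)| = 13√10.

p = −14 ± 13√10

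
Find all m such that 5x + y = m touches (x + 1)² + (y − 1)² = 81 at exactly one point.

m = −4 ± 9√26

Tangency holds when the distance from the centre (−1, 1) to the line equals the radius 9:
|5·(−1) + 1·1 − m| / √26 = 9
|m − (−4)| = 9√26.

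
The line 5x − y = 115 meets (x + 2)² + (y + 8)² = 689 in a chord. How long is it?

5√26

From the line, y = 5x − 115. Substituting:
26x² − 1066x + 10764 = 0  ⟹  x² − 41x + 414 = 0
x = 23 or x = 18, giving (23, 0) and (18, −25).
Chord length = distance between (23, 0) and (18, −25) = √650 = 5√26.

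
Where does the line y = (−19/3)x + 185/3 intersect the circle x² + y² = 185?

(8, 11) and (11, −8)

Substitute y = (185 − 19x)/3:
370x² − 7030x + 32560 = 0  ⟹  x² − 19x + 88 = 0
x = 11 or x = 8, giving (11, −8) and (8, 11).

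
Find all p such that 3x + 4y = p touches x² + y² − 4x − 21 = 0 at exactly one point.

p = −19 or p = 31

For a tangent, require d(centre, line) = r = 5.
|3·2 + 4·0 − p| / √25 = 5
|p − (6)| = 5·5, so p = 31 or p = −19.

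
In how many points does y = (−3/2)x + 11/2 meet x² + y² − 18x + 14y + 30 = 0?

Centre (9, −7), r² = 100. Distance² from centre to line = (2)²/13 = 4/13.
Since d² < r², the line cuts the circle twice.

2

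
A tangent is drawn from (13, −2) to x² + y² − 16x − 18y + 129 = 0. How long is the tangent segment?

√130

With centre O = (8, 9), |OP|² = 146 and r² = 16.
Power of the point: PT² = |PO|² − r² = 130, so PT = √130.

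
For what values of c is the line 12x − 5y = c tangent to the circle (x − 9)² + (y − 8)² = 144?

c = −88 or c = 224

Tangency holds when the distance from the centre (9, 8) to the line equals the radius 12:
|12·9 − 5·8 − c| / √169 = 12
|c − (68)| = 12·13, so c = 224 or c = −88.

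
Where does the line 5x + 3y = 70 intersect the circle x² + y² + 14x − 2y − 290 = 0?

(5, 15) and (11, 5)

Substitute y = (70 − 5x)/3:
34x² − 544x + 1870 = 0  ⟹  x² − 16x + 55 = 0
x = 11 or x = 5, giving (11, 5) and (5, 15).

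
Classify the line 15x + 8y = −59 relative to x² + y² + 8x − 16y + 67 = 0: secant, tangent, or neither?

neither

d² = (15·(−4) + 8·8 − (−59))²/289 = 3969/289; r² = 13.
Since d² > r², the line lies outside the circle.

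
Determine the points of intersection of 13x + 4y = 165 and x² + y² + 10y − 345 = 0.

(9, 12) and (17, −14)

Substitute y = (165 − 13x)/4:
185x² − 4810x + 28305 = 0  ⟹  x² − 26x + 153 = 0
x = 17 or x = 9, giving (17, −14) and (9, 12).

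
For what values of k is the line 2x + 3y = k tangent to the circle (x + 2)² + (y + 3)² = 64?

For a tangent, require d(centre, line) = r = 8.
|2·(−2) + 3·(−3) − k| / √13 = 8
|k − (−13)| = 8√13.

k = −13 ± 8√13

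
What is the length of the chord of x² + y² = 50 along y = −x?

Centre (0, 0), r² = 50. Perpendicular distance d from centre to line = |0| / √2 = 0/√2.
Half the chord is √(r² − d²) = √(50), so the full chord is 10√2.

10√2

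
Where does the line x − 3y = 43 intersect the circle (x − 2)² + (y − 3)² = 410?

(−5, −16) and (19, −8)

Express y = (−43 + x)/3 and substitute into the circle:
10x² − 140x − 950 = 0  ⟹  x² − 14x − 95 = 0
x = 19 or x = −5, giving (19, −8) and (−5, −16).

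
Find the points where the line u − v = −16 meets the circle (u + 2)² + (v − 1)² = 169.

(−15, 1) and (−2, 14)

Express v = u + 16 and substitute into the circle:
2u² + 34u + 60 = 0  ⟹  u² + 17u + 30 = 0
u = −2 or u = −15, giving (−2, 14) and (−15, 1).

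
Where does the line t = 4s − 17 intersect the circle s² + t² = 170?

(1, −13) and (7, 11)

Express t = 4s − 17 and substitute into the circle:
17s² − 136s + 119 = 0  ⟹  s² − 8s + 7 = 0
s = 7 or s = 1, giving (7, 11) and (1, −13).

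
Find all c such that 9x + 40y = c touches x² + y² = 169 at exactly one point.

For a tangent, require d(centre, line) = r = 13.
|9·0 + 40·0 − c| / √1681 = 13
|c| = 13·41, so c = 533 or c = −533.

c = −533 or c = 533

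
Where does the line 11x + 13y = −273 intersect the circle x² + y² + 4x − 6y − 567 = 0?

(−26, 1) and (0, −21)

Express y = (−273 − 11x)/13 and substitute into the circle:
290x² + 7540x = 0  ⟹  x² + 26x = 0
x = 0 or x = −26, giving (0, −21) and (−26, 1).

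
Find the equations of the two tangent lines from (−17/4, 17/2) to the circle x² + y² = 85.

2x − 9y = −85 and 6x − 7y = −85

Let a tangent through (−17/4, 17/2) have slope m. Its distance from (0, 0) must equal √85:
(17/4m − (−17/2))² = 85(m² + 1)
63m² − 68m + 12 = 0, so m = 2/9 or m = 6/7.
With m = 2/9: 2x − 9y = −85. With m = 6/7: 6x − 7y = −85.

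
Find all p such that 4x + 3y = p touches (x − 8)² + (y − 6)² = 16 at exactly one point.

p = 30 or p = 70

For a tangent, require d(centre, line) = r = 4.
|4·8 + 3·6 − p| / √25 = 4
|p − (50)| = 4·5, so p = 70 or p = 30.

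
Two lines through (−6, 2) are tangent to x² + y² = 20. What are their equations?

A line y − (2) = m(x − (−6)) is tangent when its distance from (0, 0) is 2√5:
(6m − (−2))² = 20(m² + 1)
2m² + 3m − 2 = 0, so m = 1/2 or m = −2.
With m = 1/2: x − 2y = −10. With m = −2: 2x + y = −10.

x − 2y = −10 and 2x + y = −10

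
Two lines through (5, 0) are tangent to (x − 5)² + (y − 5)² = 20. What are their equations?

x − 2y = 5 and x + 2y = 5

Write the tangent as mx − y + (0 − m·(5)) = 0 and set its distance from the centre to 2√5:
[m·(0) − (5)]² = 20(m² + 1)
4m² − 1 = 0, so m = 1/2 or m = −1/2.
With m = 1/2: x − 2y = 5. With m = −1/2: x + 2y = 5.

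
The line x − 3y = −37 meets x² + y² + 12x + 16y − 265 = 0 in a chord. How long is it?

5√10

Substitute y = (37 + x)/3:
10x² + 230x + 760 = 0  ⟹  x² + 23x + 76 = 0
x = −4 or x = −19, giving (−4, 11) and (−19, 6).
Chord length = distance between (−4, 11) and (−19, 6) = √250 = 5√10.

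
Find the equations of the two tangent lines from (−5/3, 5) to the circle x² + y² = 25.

y = 5 and 3x − 4y = −25

A line y − (5) = m(x − (−5/3)) is tangent when its distance from (0, 0) is 5:
(5/3m − (−5))² = 25(m² + 1)
4m² − 3m = 0, so m = 0 or m = 3/4.
With m = 0: y = 5. With m = 3/4: 3x − 4y = −25.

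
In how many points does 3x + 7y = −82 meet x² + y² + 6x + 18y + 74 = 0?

Substituting the line into the circle gives 58x² + 408x + 18 = 0.
Δ = 166464 − 4176 = 162288.
Two real roots: the line is a secant.

2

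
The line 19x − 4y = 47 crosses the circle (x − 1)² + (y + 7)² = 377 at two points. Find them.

Substitute y = (−47 + 19x)/4:
377x² − 754x − 5655 = 0  ⟹  x² − 2x − 15 = 0
x = 5 or x = −3, giving (5, 12) and (−3, −26).

(−3, −26) and (5, 12)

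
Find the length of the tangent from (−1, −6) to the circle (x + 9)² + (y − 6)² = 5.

√203

The centre is (−9, 6) and r = √5. The square of the distance from P to the centre is 64 + 144 = 208.
The tangent meets the radius at right angles, so tangent² = |PO|² − r² = 208 − 5 = 203.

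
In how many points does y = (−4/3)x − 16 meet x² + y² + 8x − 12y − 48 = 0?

1

d² = (4·(−4) + 3·6 − (−48))²/25 = 100; r² = 100.
Since d² = r², the line is tangent.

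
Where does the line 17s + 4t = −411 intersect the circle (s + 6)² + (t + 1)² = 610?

From the line, t = (−411 − 17s)/4. Substituting:
305s² + 14030s + 156465 = 0  ⟹  s² + 46s + 513 = 0
s = −19 or s = −27, giving (−19, −22) and (−27, 12).

(−27, 12) and (−19, −22)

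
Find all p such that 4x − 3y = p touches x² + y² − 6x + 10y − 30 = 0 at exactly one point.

The line touches the circle iff its distance from (3, −5) is 8:
|4·3 − 3·(−5) − p| / √25 = 8
|p − (27)| = 8·5, so p = 67 or p = −13.

p = −13 or p = 67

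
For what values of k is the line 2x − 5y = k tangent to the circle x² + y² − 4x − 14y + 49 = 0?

k = −31 ± 2√29

Tangency holds when the distance from the centre (2, 7) to the line equals the radius 2:
|2·2 − 5·7 − k| / √29 = 2
|k − (−31)| = 2√29.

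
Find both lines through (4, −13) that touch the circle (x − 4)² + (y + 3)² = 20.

Let a tangent through (4, −13) have slope m. Its distance from (4, −3) must equal 2√5:
[m·(0) − (10)]² = 20(m² + 1)
m² − 4 = 0, so m = −2 or m = 2.
Through (4, −13) these give 2x + y = −5 and 2x − y = 21.

2x + y = −5 and 2x − y = 21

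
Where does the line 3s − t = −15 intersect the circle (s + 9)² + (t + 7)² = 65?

Express t = 3s + 15 and substitute into the circle:
10s² + 150s + 500 = 0  ⟹  s² + 15s + 50 = 0
s = −5 or s = −10, giving (−5, 0) and (−10, −15).

(−10, −15) and (−5, 0)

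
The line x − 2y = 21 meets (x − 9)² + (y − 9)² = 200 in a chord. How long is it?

4√5

Centre (9, 9), r² = 200. Perpendicular distance d from centre to line = |−30| / √5 = 30/√5.
Half the chord is √(r² − d²) = √(20), so the full chord is 4√5.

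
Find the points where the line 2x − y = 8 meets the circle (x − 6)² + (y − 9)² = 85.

From the line, y = 2x − 8. Substituting:
5x² − 80x + 240 = 0  ⟹  x² − 16x + 48 = 0
x = 12 or x = 4, giving (12, 16) and (4, 0).

(4, 0) and (12, 16)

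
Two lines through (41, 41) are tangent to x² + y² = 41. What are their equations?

4x − 5y = −41 and 5x − 4y = 41

A line y − (41) = m(x − (41)) is tangent when its distance from (0, 0) is √41:
[m·(−41) − (−41)]² = 41(m² + 1)
20m² − 41m + 20 = 0, so m = 4/5 or m = 5/4.
With m = 4/5: 4x − 5y = −41. With m = 5/4: 5x − 4y = 41.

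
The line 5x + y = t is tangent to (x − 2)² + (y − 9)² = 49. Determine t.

t = 19 ± 7√26

Tangency holds when the distance from the centre (2, 9) to the line equals the radius 7:
|5·2 + 1·9 − t| / √26 = 7
|t − (19)| = 7√26.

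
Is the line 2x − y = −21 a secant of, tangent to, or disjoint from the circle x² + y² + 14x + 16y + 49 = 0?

Substituting the line into the circle gives 5x² + 130x + 826 = 0.
Discriminant = (130)² − 4·5·(826) = 380 > 0.
Two real roots: the line is a secant.

secant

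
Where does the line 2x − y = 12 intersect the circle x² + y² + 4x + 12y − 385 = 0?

(−7, −26) and (11, 10)

Express y = 2x − 12 and substitute into the circle:
5x² − 20x − 385 = 0  ⟹  x² − 4x − 77 = 0
x = 11 or x = −7, giving (11, 10) and (−7, −26).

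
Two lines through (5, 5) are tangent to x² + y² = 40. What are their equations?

Let a tangent through (5, 5) have slope m. Its distance from (0, 0) must equal 2√10:
[m·(−5) − (−5)]² = 40(m² + 1)
3m² + 10m + 3 = 0, so m = −1/3 or m = −3.
Through (5, 5) these give x + 3y = 20 and 3x + y = 20.

x + 3y = 20 and 3x + y = 20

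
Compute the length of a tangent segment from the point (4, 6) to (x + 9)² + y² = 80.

Centre (−9, 0), r² = 80. |PO|² = (13)² + (6)² = 205.
Power of the point: PT² = |PO|² − r² = 125, so PT = 5√5.

5√5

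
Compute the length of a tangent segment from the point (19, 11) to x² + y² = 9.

√473

With centre O = (0, 0), |OP|² = 482 and r² = 9.
By the tangent–radius right angle, tangent length = √(|PO|² − r²) = √473.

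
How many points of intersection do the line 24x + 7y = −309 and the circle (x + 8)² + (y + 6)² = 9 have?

Centre (−8, −6), r² = 9. Distance² from centre to line = (75)²/625 = 9.
Since d² = r², the line is tangent.

1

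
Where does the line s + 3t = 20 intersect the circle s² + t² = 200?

Substitute t = (20 − s)/3:
10s² − 40s − 1400 = 0  ⟹  s² − 4s − 140 = 0
s = 14 or s = −10, giving (14, 2) and (−10, 10).

(−10, 10) and (14, 2)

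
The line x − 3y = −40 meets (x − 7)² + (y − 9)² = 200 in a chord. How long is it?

8√10

Centre (7, 9), r² = 200. Perpendicular distance d from centre to line = |20| / √10 = 20/√10.
Half the chord is √(r² − d²) = √(160), so the full chord is 8√10.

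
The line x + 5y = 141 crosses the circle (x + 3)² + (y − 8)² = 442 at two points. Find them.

Substitute y = (141 − x)/5:
26x² − 52x − 624 = 0  ⟹  x² − 2x − 24 = 0
x = 6 or x = −4, giving (6, 27) and (−4, 29).

(−4, 29) and (6, 27)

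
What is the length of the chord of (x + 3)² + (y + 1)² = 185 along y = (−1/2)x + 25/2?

Centre (−3, −1), r² = 185. Perpendicular distance d from centre to line = |−30| / √5 = 30/√5.
Half the chord is √(r² − d²) = √(5), so the full chord is 2√5.

2√5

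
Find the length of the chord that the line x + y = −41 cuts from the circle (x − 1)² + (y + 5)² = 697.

Centre (1, −5), r² = 697. Perpendicular distance d from centre to line = |37| / √2 = 37/√2.
Half the chord is √(r² − d²) = √(25/2), so the full chord is 5√2.

5√2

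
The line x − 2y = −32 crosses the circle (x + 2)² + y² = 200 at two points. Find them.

Express y = (32 + x)/2 and substitute into the circle:
5x² + 80x + 240 = 0  ⟹  x² + 16x + 48 = 0
x = −4 or x = −12, giving (−4, 14) and (−12, 10).

(−12, 10) and (−4, 14)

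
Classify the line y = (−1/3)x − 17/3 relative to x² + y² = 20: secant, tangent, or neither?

Substituting the line into the circle gives 10x² + 34x + 109 = 0.
Discriminant = (34)² − 4·10·(109) = −3204 < 0.
No real roots: the line does not meet the circle.

neither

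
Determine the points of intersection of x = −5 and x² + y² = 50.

The line gives x = −5. Substituting into the circle:
y² − 25 = 0
y = 5 or y = −5, giving (−5, 5) and (−5, −5).

(−5, −5) and (−5, 5)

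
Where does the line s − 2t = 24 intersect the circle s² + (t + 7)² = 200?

Substitute t = (−24 + s)/2:
5s² − 20s − 700 = 0  ⟹  s² − 4s − 140 = 0
s = 14 or s = −10, giving (14, −5) and (−10, −17).

(−10, −17) and (14, −5)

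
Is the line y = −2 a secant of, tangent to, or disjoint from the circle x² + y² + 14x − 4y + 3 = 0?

secant

Substituting the line into the circle gives x² + 14x + 15 = 0.
Discriminant = (14)² − 4·1·(15) = 136 > 0.
Two real roots: the line is a secant.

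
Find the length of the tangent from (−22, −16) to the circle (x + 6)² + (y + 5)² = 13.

2√91

Centre (−6, −5), r² = 13. |PO|² = (−16)² + (−11)² = 377.
Power of the point: PT² = |PO|² − r² = 364, so PT = 2√91.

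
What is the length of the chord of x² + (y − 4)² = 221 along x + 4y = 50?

The distance from (0, 4) to the line is 34/√17, and r² = 221.
Chord = 2√(r² − d²) = 2·√(153) = 6√17.

6√17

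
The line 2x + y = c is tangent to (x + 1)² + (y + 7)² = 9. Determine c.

c = −9 ± 3√5

Tangency holds when the distance from the centre (−1, −7) to the line equals the radius 3:
|2·(−1) + 1·(−7) − c| / √5 = 3
|c − (−9)| = 3√5.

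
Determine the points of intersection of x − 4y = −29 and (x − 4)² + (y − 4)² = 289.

(−13, 4) and (19, 12)

From the line, y = (29 + x)/4. Substituting:
17x² − 102x − 4199 = 0  ⟹  x² − 6x − 247 = 0
x = 19 or x = −13, giving (19, 12) and (−13, 4).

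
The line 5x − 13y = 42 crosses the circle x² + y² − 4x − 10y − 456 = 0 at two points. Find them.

(−15, −9) and (24, 6)

From the line, y = (−42 + 5x)/13. Substituting:
194x² − 1746x − 69840 = 0  ⟹  x² − 9x − 360 = 0
x = 24 or x = −15, giving (24, 6) and (−15, −9).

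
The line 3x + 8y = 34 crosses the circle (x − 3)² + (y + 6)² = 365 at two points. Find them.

Express y = (34 − 3x)/8 and substitute into the circle:
73x² − 876x − 16060 = 0  ⟹  x² − 12x − 220 = 0
x = 22 or x = −10, giving (22, −4) and (−10, 8).

(−10, 8) and (22, −4)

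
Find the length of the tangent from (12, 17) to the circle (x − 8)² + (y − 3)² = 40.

The centre is (8, 3) and r = 2√10. The square of the distance from P to the centre is 16 + 196 = 212.
The tangent meets the radius at right angles, so tangent² = |PO|² − r² = 212 − 40 = 172.

2√43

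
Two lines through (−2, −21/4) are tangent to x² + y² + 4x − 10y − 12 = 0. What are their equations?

5x − 4y = 11 and 5x + 4y = −31

A line y − (−21/4) = m(x − (−2)) is tangent when its distance from (−2, 5) is √41:
[m·(0) − (41/4)]² = 41(m² + 1)
16m² − 25 = 0, so m = 5/4 or m = −5/4.
Through (−2, −21/4) these give 5x − 4y = 11 and 5x + 4y = −31.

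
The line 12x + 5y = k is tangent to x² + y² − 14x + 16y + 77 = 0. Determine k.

For a tangent, require d(centre, line) = r = 6.
|12·7 + 5·(−8) − k| / √169 = 6
|k − (44)| = 6·13, so k = 122 or k = −34.

k = −34 or k = 122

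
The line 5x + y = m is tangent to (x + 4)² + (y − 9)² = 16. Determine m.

m = −11 ± 4√26

The line touches the circle iff its distance from (−4, 9) is 4:
|5·(−4) + 1·9 − m| / √26 = 4
|m − (−11)| = 4√26.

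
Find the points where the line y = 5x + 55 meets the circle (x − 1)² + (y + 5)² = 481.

Express y = 5x + 55 and substitute into the circle:
26x² + 598x + 3120 = 0  ⟹  x² + 23x + 120 = 0
x = −8 or x = −15, giving (−8, 15) and (−15, −20).

(−15, −20) and (−8, 15)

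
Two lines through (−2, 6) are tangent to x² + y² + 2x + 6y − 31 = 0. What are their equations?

A line y − (6) = m(x − (−2)) is tangent when its distance from (−1, −3) is √41:
(1m − (−9))² = 41(m² + 1)
20m² − 9m − 20 = 0, so m = −4/5 or m = 5/4.
With m = −4/5: 4x + 5y = 22. With m = 5/4: 5x − 4y = −34.

4x + 5y = 22 and 5x − 4y = −34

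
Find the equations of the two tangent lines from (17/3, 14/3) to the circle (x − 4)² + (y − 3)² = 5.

x + 2y = 15 and 2x + y = 16

Let a tangent through (17/3, 14/3) have slope m. Its distance from (4, 3) must equal √5:
(−5/3m − (−5/3))² = 5(m² + 1)
2m² + 5m + 2 = 0, so m = −1/2 or m = −2.
With m = −1/2: x + 2y = 15. With m = −2: 2x + y = 16.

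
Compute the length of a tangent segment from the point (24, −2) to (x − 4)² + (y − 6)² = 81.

Centre (4, 6), r² = 81. |PO|² = (20)² + (−8)² = 464.
Power of the point: PT² = |PO|² − r² = 383, so PT = √383.

√383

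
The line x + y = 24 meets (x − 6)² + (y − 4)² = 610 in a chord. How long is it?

Centre (6, 4), r² = 610. Perpendicular distance d from centre to line = |−14| / √2 = 14/√2.
Chord = 2√(r² − d²) = 2·√(512) = 32√2.

32√2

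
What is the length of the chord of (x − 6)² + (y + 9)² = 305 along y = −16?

32

From the line, y = −16. Substituting:
x² − 12x − 220 = 0
x = 22 or x = −10, giving (22, −16) and (−10, −16).
|(22, −16) − (−10, −16)| = √((32)² + (0)²) = 32.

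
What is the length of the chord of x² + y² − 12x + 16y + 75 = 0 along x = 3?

8

Centre (6, −8), r² = 25. Perpendicular distance d from centre to line = |3| / √1 = 3.
Half the chord is √(r² − d²) = √(16), so the full chord is 8.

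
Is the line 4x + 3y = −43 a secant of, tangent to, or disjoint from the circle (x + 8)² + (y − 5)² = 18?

disjoint

Substituting the line into the circle gives 25x² + 608x + 3778 = 0.
Δ = 369664 − 377800 = −8136.
No real roots: the line does not meet the circle.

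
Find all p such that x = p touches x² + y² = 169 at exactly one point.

p = −13 or p = 13

Tangency holds when the distance from the centre (0, 0) to the line equals the radius 13:
|1·0 + 0·0 − p| / √1 = 13
|p| = 13, so p = 13 or p = −13.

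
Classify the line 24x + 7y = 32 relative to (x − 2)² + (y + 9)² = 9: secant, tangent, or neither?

Centre (2, −9), r² = 9. Distance² from centre to line = (−47)²/625 = 2209/625.
Since d² < r², the line cuts the circle twice.

secant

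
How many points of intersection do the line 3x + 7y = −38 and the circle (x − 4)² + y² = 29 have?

0

Substituting the line into the circle gives 58x² − 164x + 807 = 0.
Δ = 26896 − 187224 = −160328.
No real roots: the line does not meet the circle.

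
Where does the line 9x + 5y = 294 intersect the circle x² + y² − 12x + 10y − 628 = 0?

(26, 12) and (31, 3)

From the line, y = (294 − 9x)/5. Substituting:
106x² − 6042x + 85436 = 0  ⟹  x² − 57x + 806 = 0
x = 31 or x = 26, giving (31, 3) and (26, 12).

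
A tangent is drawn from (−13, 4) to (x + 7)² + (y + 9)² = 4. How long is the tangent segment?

√201

The centre is (−7, −9) and r = 2. The square of the distance from P to the centre is 36 + 169 = 205.
Power of the point: PT² = |PO|² − r² = 201, so PT = √201.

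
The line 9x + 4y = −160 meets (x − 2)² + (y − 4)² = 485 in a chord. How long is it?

2√97

Express y = (−160 − 9x)/4 and substitute into the circle:
97x² + 3104x + 23280 = 0  ⟹  x² + 32x + 240 = 0
x = −12 or x = −20, giving (−12, −13) and (−20, 5).
Chord length = distance between (−12, −13) and (−20, 5) = √388 = 2√97.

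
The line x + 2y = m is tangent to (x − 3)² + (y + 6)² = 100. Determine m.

Tangency holds when the distance from the centre (3, −6) to the line equals the radius 10:
|1·3 + 2·(−6) − m| / √5 = 10
|m − (−9)| = 10√5.

m = −9 ± 10√5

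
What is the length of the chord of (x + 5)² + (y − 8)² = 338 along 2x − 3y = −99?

2√13

Substitute y = (99 + 2x)/3:
13x² + 390x + 2808 = 0  ⟹  x² + 30x + 216 = 0
x = −12 or x = −18, giving (−12, 25) and (−18, 21).
|(−12, 25) − (−18, 21)| = √((6)² + (4)²) = 2√13.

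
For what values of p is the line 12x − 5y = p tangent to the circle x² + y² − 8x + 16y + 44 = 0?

p = 10 or p = 166

For a tangent, require d(centre, line) = r = 6.
|12·4 − 5·(−8) − p| / √169 = 6
|p − (88)| = 6·13, so p = 166 or p = 10.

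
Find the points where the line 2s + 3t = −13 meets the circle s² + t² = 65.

Express t = (−13 − 2s)/3 and substitute into the circle:
13s² + 52s − 416 = 0  ⟹  s² + 4s − 32 = 0
s = 4 or s = −8, giving (4, −7) and (−8, 1).

(−8, 1) and (4, −7)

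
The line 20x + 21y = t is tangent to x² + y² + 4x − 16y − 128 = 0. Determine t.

For a tangent, require d(centre, line) = r = 14.
|20·(−2) + 21·8 − t| / √841 = 14
|t − (128)| = 14·29, so t = 534 or t = −278.

t = −278 or t = 534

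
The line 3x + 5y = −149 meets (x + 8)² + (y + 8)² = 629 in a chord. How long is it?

Substitute y = (−149 − 3x)/5:
34x² + 1054x − 2244 = 0  ⟹  x² + 31x − 66 = 0
x = 2 or x = −33, giving (2, −31) and (−33, −10).
Chord length = distance between (2, −31) and (−33, −10) = √1666 = 7√34.

7√34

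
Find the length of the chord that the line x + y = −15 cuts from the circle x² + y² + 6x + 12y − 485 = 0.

32√2

Centre (−3, −6), r² = 530. Perpendicular distance d from centre to line = |6| / √2 = 6/√2.
Chord = 2√(r² − d²) = 2·√(512) = 32√2.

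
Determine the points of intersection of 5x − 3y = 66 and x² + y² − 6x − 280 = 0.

(3, −17) and (18, 8)

Substitute y = (−66 + 5x)/3:
34x² − 714x + 1836 = 0  ⟹  x² − 21x + 54 = 0
x = 18 or x = 3, giving (18, 8) and (3, −17).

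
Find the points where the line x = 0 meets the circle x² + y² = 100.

The line gives x = 0. Substituting into the circle:
y² − 100 = 0
y = 10 or y = −10, giving (0, 10) and (0, −10).

(0, −10) and (0, 10)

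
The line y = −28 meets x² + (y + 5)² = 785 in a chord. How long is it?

32

Centre (0, −5), r² = 785. Perpendicular distance d from centre to line = |23| / √1 = 23.
Half the chord is √(r² − d²) = √(256), so the full chord is 32.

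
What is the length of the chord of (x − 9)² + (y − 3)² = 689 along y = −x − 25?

3√2

Substitute y = −x − 25:
2x² + 38x + 176 = 0  ⟹  x² + 19x + 88 = 0
x = −8 or x = −11, giving (−8, −17) and (−11, −14).
Chord length = distance between (−8, −17) and (−11, −14) = √18 = 3√2.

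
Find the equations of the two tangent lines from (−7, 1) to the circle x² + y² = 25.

A line y − (1) = m(x − (−7)) is tangent when its distance from (0, 0) is 5:
[m·(7) − (−1)]² = 25(m² + 1)
12m² + 7m − 12 = 0, so m = −4/3 or m = 3/4.
Through (−7, 1) these give 4x + 3y = −25 and 3x − 4y = −25.

4x + 3y = −25 and 3x − 4y = −25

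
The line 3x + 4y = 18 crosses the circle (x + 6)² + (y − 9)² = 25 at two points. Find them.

(−10, 12) and (−2, 6)

Express y = (18 − 3x)/4 and substitute into the circle:
25x² + 300x + 500 = 0  ⟹  x² + 12x + 20 = 0
x = −2 or x = −10, giving (−2, 6) and (−10, 12).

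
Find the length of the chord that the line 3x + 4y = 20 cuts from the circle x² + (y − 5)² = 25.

The distance from (0, 5) to the line is 0/√25, and r² = 25.
Chord = 2√(r² − d²) = 2·√(25) = 10.

10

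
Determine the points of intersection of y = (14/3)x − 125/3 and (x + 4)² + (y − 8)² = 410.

From the line, y = (−125 + 14x)/3. Substituting:
205x² − 4100x + 18655 = 0  ⟹  x² − 20x + 91 = 0
x = 13 or x = 7, giving (13, 19) and (7, −9).

(7, −9) and (13, 19)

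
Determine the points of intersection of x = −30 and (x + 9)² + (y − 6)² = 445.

(−30, 4) and (−30, 8)

The line gives x = −30. Substituting into the circle:
y² − 12y + 32 = 0
y = 8 or y = 4, giving (−30, 8) and (−30, 4).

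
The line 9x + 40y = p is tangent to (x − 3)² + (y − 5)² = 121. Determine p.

p = −224 or p = 678

The line touches the circle iff its distance from (3, 5) is 11:
|9·3 + 40·5 − p| / √1681 = 11
|p − (227)| = 11·41, so p = 678 or p = −224.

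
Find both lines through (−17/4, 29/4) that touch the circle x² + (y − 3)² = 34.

3x − 5y = −49 and 5x − 3y = −43

Write the tangent as mx − y + (29/4 − m·(−17/4)) = 0 and set its distance from the centre to √34:
[m·(17/4) − (−17/4)]² = 34(m² + 1)
15m² − 34m + 15 = 0, so m = 3/5 or m = 5/3.
Through (−17/4, 29/4) these give 3x − 5y = −49 and 5x − 3y = −43.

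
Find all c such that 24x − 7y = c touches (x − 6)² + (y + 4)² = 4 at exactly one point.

c = 122 or c = 222

Tangency holds when the distance from the centre (6, −4) to the line equals the radius 2:
|24·6 − 7·(−4) − c| / √625 = 2
|c − (172)| = 2·25, so c = 222 or c = 122.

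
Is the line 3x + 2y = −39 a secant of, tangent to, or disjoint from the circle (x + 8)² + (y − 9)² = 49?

Substituting the line into the circle gives 13x² + 406x + 3309 = 0.
Discriminant = (406)² − 4·13·(3309) = −7232 < 0.
No real roots: the line does not meet the circle.

disjoint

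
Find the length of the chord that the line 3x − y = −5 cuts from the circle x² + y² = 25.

Centre (0, 0), r² = 25. Perpendicular distance d from centre to line = |5| / √10 = 5/√10.
Half the chord is √(r² − d²) = √(45/2), so the full chord is 3√10.

3√10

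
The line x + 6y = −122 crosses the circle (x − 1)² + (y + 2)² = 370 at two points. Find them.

From the line, y = (−122 − x)/6. Substituting:
37x² + 148x − 1184 = 0  ⟹  x² + 4x − 32 = 0
x = 4 or x = −8, giving (4, −21) and (−8, −19).

(−8, −19) and (4, −21)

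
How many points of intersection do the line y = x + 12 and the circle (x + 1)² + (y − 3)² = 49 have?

2

Substituting the line into the circle gives 2x² + 20x + 33 = 0.
Discriminant = (20)² − 4·2·(33) = 136 > 0.
Two real roots: the line is a secant.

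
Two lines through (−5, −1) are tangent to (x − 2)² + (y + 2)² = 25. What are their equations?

4x + 3y = −23 and 3x − 4y = −11

Let a tangent through (−5, −1) have slope m. Its distance from (2, −2) must equal 5:
(7m − (−1))² = 25(m² + 1)
12m² + 7m − 12 = 0, so m = −4/3 or m = 3/4.
Through (−5, −1) these give 4x + 3y = −23 and 3x − 4y = −11.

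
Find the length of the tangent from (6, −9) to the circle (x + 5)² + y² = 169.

√33

The centre is (−5, 0) and r = 13. The square of the distance from P to the centre is 121 + 81 = 202.
The tangent meets the radius at right angles, so tangent² = |PO|² − r² = 202 − 169 = 33.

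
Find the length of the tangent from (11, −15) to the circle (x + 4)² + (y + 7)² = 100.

3√21

Centre (−4, −7), r² = 100. |PO|² = (15)² + (−8)² = 289.
The tangent meets the radius at right angles, so tangent² = |PO|² − r² = 289 − 100 = 189.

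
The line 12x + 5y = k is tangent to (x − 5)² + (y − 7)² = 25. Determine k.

For a tangent, require d(centre, line) = r = 5.
|12·5 + 5·7 − k| / √169 = 5
|k − (95)| = 5·13, so k = 160 or k = 30.

k = 30 or k = 160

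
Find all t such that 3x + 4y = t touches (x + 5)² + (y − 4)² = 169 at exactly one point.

t = −64 or t = 66

For a tangent, require d(centre, line) = r = 13.
|3·(−5) + 4·4 − t| / √25 = 13
|t − (1)| = 13·5, so t = 66 or t = −64.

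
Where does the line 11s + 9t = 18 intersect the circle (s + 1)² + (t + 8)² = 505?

From the line, t = (18 − 11s)/9. Substituting:
202s² − 1818s − 32724 = 0  ⟹  s² − 9s − 162 = 0
s = 18 or s = −9, giving (18, −20) and (−9, 13).

(−9, 13) and (18, −20)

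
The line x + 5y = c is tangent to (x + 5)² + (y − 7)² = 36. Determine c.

The line touches the circle iff its distance from (−5, 7) is 6:
|1·(−5) + 5·7 − c| / √26 = 6
|c − (30)| = 6√26.

c = 30 ± 6√26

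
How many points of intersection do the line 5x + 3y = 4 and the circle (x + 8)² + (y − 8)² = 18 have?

2

Substituting the line into the circle gives 34x² + 344x + 814 = 0.
Discriminant = (344)² − 4·34·(814) = 7632 > 0.
Two real roots: the line is a secant.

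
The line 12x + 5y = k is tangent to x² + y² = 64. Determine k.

k = −104 or k = 104

Tangency holds when the distance from the centre (0, 0) to the line equals the radius 8:
|12·0 + 5·0 − k| / √169 = 8
|k| = 8·13, so k = 104 or k = −104.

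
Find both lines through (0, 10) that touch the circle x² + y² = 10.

A line y − (10) = m(x − (0)) is tangent when its distance from (0, 0) is √10:
(0m − (−10))² = 10(m² + 1)
m² − 9 = 0, so m = −3 or m = 3.
Through (0, 10) these give 3x + y = 10 and 3x − y = −10.

3x + y = 10 and 3x − y = −10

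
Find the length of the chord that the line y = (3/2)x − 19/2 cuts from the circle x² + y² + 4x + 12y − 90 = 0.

6√13

Centre (−2, −6), r² = 130. Perpendicular distance d from centre to line = |−13| / √13 = 13/√13.
Half the chord is √(r² − d²) = √(117), so the full chord is 6√13.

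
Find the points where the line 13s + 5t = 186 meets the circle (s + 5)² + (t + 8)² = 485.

Substitute t = (186 − 13s)/5:
194s² − 5626s + 39576 = 0  ⟹  s² − 29s + 204 = 0
s = 17 or s = 12, giving (17, −7) and (12, 6).

(12, 6) and (17, −7)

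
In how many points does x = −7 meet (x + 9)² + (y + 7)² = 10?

2

Substituting the line into the circle gives y² + 14y + 43 = 0.
Δ = 196 − 172 = 24.
Two real roots: the line is a secant.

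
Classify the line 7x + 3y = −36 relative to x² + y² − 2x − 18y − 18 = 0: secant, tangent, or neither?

secant

Substituting the line into the circle gives 58x² + 864x + 3078 = 0.
Δ = 746496 − 714096 = 32400.
Two real roots: the line is a secant.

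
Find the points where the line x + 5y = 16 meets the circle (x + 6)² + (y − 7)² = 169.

Substitute y = (16 − x)/5:
26x² + 338x − 2964 = 0  ⟹  x² + 13x − 114 = 0
x = 6 or x = −19, giving (6, 2) and (−19, 7).

(−19, 7) and (6, 2)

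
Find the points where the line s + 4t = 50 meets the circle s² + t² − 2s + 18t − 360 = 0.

(2, 12) and (10, 10)

From the line, t = (50 − s)/4. Substituting:
17s² − 204s + 340 = 0  ⟹  s² − 12s + 20 = 0
s = 10 or s = 2, giving (10, 10) and (2, 12).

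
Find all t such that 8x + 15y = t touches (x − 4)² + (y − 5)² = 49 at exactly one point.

t = −12 or t = 226

Tangency holds when the distance from the centre (4, 5) to the line equals the radius 7:
|8·4 + 15·5 − t| / √289 = 7
|t − (107)| = 7·17, so t = 226 or t = −12.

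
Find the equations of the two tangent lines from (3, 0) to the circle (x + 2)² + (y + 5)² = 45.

2x + y = 6 and x + 2y = 3

A line y − (0) = m(x − (3)) is tangent when its distance from (−2, −5) is 3√5:
[m·(−5) − (−5)]² = 45(m² + 1)
2m² + 5m + 2 = 0, so m = −2 or m = −1/2.
Through (3, 0) these give 2x + y = 6 and x + 2y = 3.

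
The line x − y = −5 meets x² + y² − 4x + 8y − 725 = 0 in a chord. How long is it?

37√2

Express y = x + 5 and substitute into the circle:
2x² + 14x − 660 = 0  ⟹  x² + 7x − 330 = 0
x = 15 or x = −22, giving (15, 20) and (−22, −17).
|(15, 20) − (−22, −17)| = √((37)² + (37)²) = 37√2.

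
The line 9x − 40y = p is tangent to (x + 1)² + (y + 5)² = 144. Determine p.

p = −301 or p = 683

The line touches the circle iff its distance from (−1, −5) is 12:
|9·(−1) − 40·(−5) − p| / √1681 = 12
|p − (191)| = 12·41, so p = 683 or p = −301.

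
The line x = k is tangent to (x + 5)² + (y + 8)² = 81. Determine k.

The line touches the circle iff its distance from (−5, −8) is 9:
|1·(−5) + 0·(−8) − k| / √1 = 9
|k − (−5)| = 9, so k = 4 or k = −14.

k = −14 or k = 4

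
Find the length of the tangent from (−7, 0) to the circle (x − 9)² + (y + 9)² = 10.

√327

With centre O = (9, −9), |OP|² = 337 and r² = 10.
By the tangent–radius right angle, tangent length = √(|PO|² − r²) = √327.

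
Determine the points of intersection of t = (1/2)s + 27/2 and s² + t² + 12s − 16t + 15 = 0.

Substitute t = (27 + s)/2:
5s² + 70s − 75 = 0  ⟹  s² + 14s − 15 = 0
s = 1 or s = −15, giving (1, 14) and (−15, 6).

(−15, 6) and (1, 14)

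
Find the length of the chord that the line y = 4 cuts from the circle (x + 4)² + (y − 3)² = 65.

16

The distance from (−4, 3) to the line is 1, and r² = 65.
Chord = 2√(r² − d²) = 2·√(64) = 16.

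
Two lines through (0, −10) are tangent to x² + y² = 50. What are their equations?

A line y − (−10) = m(x − (0)) is tangent when its distance from (0, 0) is 5√2:
(0m − (10))² = 50(m² + 1)
m² − 1 = 0, so m = 1 or m = −1.
With m = 1: x − y = 10. With m = −1: x + y = −10.

x − y = 10 and x + y = −10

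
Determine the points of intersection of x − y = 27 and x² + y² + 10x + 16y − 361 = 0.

(−2, −29) and (16, −11)

Express y = x − 27 and substitute into the circle:
2x² − 28x − 64 = 0  ⟹  x² − 14x − 32 = 0
x = 16 or x = −2, giving (16, −11) and (−2, −29).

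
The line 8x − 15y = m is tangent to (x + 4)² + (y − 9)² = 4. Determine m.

m = −201 or m = −133

Tangency holds when the distance from the centre (−4, 9) to the line equals the radius 2:
|8·(−4) − 15·9 − m| / √289 = 2
|m − (−167)| = 2·17, so m = −133 or m = −201.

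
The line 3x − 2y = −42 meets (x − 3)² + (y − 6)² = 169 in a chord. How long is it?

The distance from (3, 6) to the line is 39/√13, and r² = 169.
Half the chord is √(r² − d²) = √(52), so the full chord is 4√13.

4√13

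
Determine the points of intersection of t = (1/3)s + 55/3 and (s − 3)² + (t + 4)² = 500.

From the line, t = (55 + s)/3. Substituting:
10s² + 80s + 70 = 0  ⟹  s² + 8s + 7 = 0
s = −1 or s = −7, giving (−1, 18) and (−7, 16).

(−7, 16) and (−1, 18)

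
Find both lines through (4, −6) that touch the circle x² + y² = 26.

Write the tangent as mx − y + (−6 − m·(4)) = 0 and set its distance from the centre to √26:
(−4m − (6))² = 26(m² + 1)
5m² − 24m − 5 = 0, so m = −1/5 or m = 5.
With m = −1/5: x + 5y = −26. With m = 5: 5x − y = 26.

x + 5y = −26 and 5x − y = 26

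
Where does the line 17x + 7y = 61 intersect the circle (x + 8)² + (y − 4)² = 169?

(−3, 16) and (4, −1)

Substitute y = (61 − 17x)/7:
338x² − 338x − 4056 = 0  ⟹  x² − x − 12 = 0
x = 4 or x = −3, giving (4, −1) and (−3, 16).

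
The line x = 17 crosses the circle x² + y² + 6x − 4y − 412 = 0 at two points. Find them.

(17, −3) and (17, 7)

The line gives x = 17. Substituting into the circle:
y² − 4y − 21 = 0
y = 7 or y = −3, giving (17, 7) and (17, −3).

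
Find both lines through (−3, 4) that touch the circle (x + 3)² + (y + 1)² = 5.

2x + y = −2 and 2x − y = −10

Write the tangent as mx − y + (4 − m·(−3)) = 0 and set its distance from the centre to √5:
(0m − (−5))² = 5(m² + 1)
m² − 4 = 0, so m = −2 or m = 2.
Through (−3, 4) these give 2x + y = −2 and 2x − y = −10.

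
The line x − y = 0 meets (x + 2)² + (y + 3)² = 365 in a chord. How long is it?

27√2

Centre (−2, −3), r² = 365. Perpendicular distance d from centre to line = |1| / √2 = 1/√2.
Half the chord is √(r² − d²) = √(729/2), so the full chord is 27√2.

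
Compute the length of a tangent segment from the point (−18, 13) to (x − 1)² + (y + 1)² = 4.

Centre (1, −1), r² = 4. |PO|² = (−19)² + (14)² = 557.
Power of the point: PT² = |PO|² − r² = 553, so PT = √553.

√553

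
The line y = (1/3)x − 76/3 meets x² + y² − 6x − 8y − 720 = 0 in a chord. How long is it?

From the line, y = (−76 + x)/3. Substituting:
10x² − 230x + 1120 = 0  ⟹  x² − 23x + 112 = 0
x = 16 or x = 7, giving (16, −20) and (7, −23).
Chord length = distance between (16, −20) and (7, −23) = √90 = 3√10.

3√10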